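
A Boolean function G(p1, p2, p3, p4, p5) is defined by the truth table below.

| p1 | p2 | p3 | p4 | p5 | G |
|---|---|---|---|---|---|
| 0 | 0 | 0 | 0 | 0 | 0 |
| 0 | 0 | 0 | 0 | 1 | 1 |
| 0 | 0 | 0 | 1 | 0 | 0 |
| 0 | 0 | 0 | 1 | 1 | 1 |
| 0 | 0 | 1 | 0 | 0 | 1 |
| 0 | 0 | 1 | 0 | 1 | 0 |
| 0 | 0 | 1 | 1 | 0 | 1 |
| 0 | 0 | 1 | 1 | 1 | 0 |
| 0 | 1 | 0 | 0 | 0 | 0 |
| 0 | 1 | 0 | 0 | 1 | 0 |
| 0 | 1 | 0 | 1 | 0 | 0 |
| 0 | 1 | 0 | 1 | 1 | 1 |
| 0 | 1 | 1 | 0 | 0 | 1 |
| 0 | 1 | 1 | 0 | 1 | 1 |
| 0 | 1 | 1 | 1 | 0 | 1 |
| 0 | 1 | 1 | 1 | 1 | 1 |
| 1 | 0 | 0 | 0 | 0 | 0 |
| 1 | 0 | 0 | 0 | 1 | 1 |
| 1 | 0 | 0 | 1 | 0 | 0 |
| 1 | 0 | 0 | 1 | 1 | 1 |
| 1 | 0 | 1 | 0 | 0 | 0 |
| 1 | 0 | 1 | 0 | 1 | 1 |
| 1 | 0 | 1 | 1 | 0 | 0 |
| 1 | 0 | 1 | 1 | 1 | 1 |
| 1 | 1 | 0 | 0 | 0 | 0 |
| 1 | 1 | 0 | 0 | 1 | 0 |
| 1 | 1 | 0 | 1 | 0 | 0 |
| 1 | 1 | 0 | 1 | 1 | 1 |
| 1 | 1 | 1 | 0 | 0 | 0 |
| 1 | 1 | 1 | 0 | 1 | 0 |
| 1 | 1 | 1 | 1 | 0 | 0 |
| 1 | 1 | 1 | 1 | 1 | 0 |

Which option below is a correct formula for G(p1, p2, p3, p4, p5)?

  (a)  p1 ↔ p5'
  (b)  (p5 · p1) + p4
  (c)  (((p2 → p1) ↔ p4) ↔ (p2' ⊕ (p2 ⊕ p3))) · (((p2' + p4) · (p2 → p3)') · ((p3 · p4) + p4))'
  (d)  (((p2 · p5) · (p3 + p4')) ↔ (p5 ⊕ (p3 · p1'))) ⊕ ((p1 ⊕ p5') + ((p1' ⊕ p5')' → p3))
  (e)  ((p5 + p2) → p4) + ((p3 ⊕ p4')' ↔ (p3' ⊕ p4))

d

(a): at (0,0,1,0,0) it gives 0, but G = 1 — eliminated.
(b): at (0,0,0,0,1) it gives 0, but G = 1 — eliminated.
(c): at (0,0,0,0,1) it gives 0, but G = 1 — eliminated.
(e): at (0,0,0,0,0) it gives 1, but G = 0 — eliminated.
That leaves (d). Evaluating it on every row reproduces the table of G exactly.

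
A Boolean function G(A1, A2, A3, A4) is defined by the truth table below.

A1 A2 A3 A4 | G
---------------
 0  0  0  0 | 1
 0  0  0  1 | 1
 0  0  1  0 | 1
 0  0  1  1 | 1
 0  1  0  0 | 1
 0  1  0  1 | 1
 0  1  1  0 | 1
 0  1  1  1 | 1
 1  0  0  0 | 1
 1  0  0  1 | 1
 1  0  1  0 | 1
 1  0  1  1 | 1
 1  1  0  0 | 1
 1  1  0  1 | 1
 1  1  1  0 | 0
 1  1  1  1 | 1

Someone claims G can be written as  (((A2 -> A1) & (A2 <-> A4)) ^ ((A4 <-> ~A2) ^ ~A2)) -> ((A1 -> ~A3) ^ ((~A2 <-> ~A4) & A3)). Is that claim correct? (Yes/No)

Check the formula against G row by row:
  A1=0, A2=0, A3=0, A4=0: formula gives 1, G = 1 ✓
  A1=0, A2=0, A3=0, A4=1: formula gives 1, G = 1 ✓
  A1=0, A2=0, A3=1, A4=0: formula gives 1, G = 1 ✓
  A1=0, A2=0, A3=1, A4=1: formula gives 1, G = 1 ✓
  … (the remaining 12 rows also agree.)
No disagreement on any input; they are logically equivalent.

Yes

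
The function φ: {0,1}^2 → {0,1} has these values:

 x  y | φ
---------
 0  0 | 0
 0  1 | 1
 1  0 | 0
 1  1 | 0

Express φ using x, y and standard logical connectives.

1 only at (0,1): NOT x AND y.

φ(x, y) = x' · y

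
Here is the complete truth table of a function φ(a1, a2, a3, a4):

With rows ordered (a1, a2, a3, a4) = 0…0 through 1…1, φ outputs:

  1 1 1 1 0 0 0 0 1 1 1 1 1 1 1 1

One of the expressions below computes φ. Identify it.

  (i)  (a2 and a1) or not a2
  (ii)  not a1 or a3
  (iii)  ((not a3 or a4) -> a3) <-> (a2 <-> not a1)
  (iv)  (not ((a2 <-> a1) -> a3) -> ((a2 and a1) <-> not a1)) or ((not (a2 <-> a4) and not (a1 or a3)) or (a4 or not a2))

i

(ii): at (0,1,0,0) it gives 1, but φ = 0 — eliminated.
(iii): at (0,0,1,0) it gives 0, but φ = 1 — eliminated.
(iv): at (0,1,0,0) it gives 1, but φ = 0 — eliminated.
That leaves (i). Evaluating it on every row reproduces the table of φ exactly.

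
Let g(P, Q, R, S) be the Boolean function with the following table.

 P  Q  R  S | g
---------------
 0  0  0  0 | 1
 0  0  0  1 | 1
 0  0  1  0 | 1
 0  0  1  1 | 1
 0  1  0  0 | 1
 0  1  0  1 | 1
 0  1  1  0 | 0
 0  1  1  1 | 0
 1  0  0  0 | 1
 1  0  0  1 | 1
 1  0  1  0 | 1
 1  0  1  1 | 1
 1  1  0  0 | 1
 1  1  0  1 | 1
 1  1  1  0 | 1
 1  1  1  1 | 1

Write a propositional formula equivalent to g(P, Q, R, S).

There are just 2 zero rows: (0,1,1,0), (0,1,1,1). Their minterms are ¬P·Q·R·¬S, ¬P·Q·R·S; the OR of those covers precisely the 0-outputs, and negating it yields g.

g(P, Q, R, S) = NOT ((((NOT P AND Q) AND R) AND NOT S) OR (((NOT P AND Q) AND R) AND S))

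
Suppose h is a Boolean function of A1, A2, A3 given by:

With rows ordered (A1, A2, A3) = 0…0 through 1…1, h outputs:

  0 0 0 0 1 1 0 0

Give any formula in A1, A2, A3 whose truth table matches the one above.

h(A1, A2, A3) = ((A1 and not A2) and not A3) or ((A1 and not A2) and A3)

The 1-rows are (1,0,0), (1,0,1). Each contributes one minterm — A1·¬A2·¬A3; A1·¬A2·A3 — and their disjunction is a sum-of-products form of h.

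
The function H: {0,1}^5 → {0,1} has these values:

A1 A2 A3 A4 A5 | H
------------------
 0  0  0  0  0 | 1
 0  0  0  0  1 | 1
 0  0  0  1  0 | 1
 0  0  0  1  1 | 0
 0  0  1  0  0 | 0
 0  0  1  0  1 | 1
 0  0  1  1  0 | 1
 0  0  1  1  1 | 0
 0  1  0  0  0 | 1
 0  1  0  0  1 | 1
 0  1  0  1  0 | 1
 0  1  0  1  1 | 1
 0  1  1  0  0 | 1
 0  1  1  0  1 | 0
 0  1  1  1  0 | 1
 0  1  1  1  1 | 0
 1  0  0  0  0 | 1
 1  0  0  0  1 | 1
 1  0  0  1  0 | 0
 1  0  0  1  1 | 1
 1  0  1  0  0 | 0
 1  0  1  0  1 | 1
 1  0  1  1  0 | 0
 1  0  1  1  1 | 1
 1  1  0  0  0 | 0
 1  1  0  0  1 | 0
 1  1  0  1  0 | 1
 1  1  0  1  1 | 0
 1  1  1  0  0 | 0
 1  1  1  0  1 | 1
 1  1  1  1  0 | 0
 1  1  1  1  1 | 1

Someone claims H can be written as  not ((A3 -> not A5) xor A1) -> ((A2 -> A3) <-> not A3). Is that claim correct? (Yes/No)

Check the formula against H row by row:
  A1=0, A2=0, A3=0, A4=0, A5=0: formula gives 1, H = 1 ✓
  A1=0, A2=0, A3=0, A4=0, A5=1: formula gives 1, H = 1 ✓
  A1=0, A2=0, A3=0, A4=1, A5=0: formula gives 1, H = 1 ✓
  A1=0, A2=0, A3=0, A4=1, A5=1: formula gives 1, but H = 0 ✗
Row (0,0,0,1,1) is a counterexample, so the formula is not equivalent to H.

No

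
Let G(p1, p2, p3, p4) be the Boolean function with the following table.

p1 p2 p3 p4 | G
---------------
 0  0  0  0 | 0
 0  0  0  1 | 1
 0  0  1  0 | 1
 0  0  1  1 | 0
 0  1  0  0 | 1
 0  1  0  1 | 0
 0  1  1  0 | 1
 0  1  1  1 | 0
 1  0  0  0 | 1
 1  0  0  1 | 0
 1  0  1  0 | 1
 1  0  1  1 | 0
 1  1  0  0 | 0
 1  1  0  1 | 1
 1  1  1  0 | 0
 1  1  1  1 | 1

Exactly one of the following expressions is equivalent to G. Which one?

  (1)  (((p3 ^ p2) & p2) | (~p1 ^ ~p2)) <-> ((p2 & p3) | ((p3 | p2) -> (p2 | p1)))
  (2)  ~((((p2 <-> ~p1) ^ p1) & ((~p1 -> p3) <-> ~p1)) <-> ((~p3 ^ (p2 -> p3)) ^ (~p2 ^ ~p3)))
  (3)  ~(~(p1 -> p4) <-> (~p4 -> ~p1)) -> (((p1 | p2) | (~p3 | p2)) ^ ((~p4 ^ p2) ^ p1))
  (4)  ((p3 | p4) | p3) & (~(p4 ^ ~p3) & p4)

(1) disagrees with G on (0,0,0,1) (formula → 0, table → 1); rule it out.
(2) disagrees with G on (0,0,0,1) (formula → 0, table → 1); rule it out.
(4) disagrees with G on (0,0,1,0) (formula → 0, table → 1); rule it out.
Only (3) survives; checking it on all 16 rows confirms it matches G.

3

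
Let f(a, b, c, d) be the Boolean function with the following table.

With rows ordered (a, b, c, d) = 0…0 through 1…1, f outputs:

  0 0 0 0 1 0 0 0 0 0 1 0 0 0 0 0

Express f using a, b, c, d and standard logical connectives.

f(a, b, c, d) = (((not a and b) and not c) and not d) or (((a and not b) and c) and not d)

The 1-rows are (0,1,0,0), (1,0,1,0). Each contributes one minterm — ¬a·b·¬c·¬d; a·¬b·c·¬d — and their disjunction is a sum-of-products form of f.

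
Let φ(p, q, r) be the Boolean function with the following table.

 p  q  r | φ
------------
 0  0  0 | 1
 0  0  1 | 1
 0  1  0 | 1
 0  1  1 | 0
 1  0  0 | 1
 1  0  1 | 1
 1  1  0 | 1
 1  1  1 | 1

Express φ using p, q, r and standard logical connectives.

φ is 0 on exactly one input, (0,1,1), whose minterm is ¬p·q·r. So φ is the negation of that single conjunction.

φ(p, q, r) = ¬((¬p ∧ q) ∧ r)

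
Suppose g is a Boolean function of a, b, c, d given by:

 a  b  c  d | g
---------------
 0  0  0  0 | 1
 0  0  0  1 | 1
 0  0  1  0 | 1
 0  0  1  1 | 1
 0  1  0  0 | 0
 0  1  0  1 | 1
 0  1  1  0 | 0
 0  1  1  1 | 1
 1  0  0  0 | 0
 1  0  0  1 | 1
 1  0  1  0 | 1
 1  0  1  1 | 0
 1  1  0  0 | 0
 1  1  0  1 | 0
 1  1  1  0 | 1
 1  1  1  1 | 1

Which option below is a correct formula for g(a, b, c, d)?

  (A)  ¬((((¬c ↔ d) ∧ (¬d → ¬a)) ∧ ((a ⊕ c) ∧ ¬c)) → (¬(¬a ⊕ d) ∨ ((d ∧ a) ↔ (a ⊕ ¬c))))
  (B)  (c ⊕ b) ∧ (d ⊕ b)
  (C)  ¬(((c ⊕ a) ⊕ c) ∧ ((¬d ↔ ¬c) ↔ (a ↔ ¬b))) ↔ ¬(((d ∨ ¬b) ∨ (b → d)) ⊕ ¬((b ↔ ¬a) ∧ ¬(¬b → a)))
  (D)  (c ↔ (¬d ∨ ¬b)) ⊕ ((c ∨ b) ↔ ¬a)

(A) disagrees with g on (0,0,0,0) (formula → 0, table → 1); rule it out.
(B) disagrees with g on (0,0,0,0) (formula → 0, table → 1); rule it out.
(D) disagrees with g on (0,0,0,0) (formula → 0, table → 1); rule it out.
(C) is the remaining candidate, and it agrees with g on all 16 inputs.

C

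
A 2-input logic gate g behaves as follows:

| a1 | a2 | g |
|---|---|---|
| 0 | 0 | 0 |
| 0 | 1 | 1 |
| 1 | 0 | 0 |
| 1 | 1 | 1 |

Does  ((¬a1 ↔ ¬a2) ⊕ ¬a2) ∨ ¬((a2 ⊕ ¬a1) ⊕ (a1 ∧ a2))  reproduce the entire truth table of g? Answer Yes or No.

No

Evaluate ((¬a1 ↔ ¬a2) ⊕ ¬a2) ∨ ¬((a2 ⊕ ¬a1) ⊕ (a1 ∧ a2)) on each row and compare to g:
  a1=0, a2=0: formula gives 0, g = 0 ✓
  a1=0, a2=1: formula gives 1, g = 1 ✓
  a1=1, a2=0: formula gives 1, but g = 0 ✗
A single disagreement suffices: at (1,0) they differ, so the formula does not compute g.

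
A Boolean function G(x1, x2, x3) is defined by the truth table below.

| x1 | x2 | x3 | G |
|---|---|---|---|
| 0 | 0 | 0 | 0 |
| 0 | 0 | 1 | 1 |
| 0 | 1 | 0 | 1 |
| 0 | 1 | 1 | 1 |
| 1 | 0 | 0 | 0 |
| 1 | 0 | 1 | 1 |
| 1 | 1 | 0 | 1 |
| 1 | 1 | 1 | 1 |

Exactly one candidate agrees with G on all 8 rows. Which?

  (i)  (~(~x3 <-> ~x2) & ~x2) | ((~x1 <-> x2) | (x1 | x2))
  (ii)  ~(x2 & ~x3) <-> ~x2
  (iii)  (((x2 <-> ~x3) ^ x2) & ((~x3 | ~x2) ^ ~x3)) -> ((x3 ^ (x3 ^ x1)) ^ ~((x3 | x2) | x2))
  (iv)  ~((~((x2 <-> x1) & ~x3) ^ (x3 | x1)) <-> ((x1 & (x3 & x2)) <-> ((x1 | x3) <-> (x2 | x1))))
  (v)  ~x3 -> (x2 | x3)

v

(i) disagrees with G on (1,0,0) (formula → 1, table → 0); rule it out.
(ii) disagrees with G on (0,0,0) (formula → 1, table → 0); rule it out.
(iii) disagrees with G on (0,0,0) (formula → 1, table → 0); rule it out.
(iv) disagrees with G on (0,1,0) (formula → 0, table → 1); rule it out.
Only (v) survives; checking it on all 8 rows confirms it matches G.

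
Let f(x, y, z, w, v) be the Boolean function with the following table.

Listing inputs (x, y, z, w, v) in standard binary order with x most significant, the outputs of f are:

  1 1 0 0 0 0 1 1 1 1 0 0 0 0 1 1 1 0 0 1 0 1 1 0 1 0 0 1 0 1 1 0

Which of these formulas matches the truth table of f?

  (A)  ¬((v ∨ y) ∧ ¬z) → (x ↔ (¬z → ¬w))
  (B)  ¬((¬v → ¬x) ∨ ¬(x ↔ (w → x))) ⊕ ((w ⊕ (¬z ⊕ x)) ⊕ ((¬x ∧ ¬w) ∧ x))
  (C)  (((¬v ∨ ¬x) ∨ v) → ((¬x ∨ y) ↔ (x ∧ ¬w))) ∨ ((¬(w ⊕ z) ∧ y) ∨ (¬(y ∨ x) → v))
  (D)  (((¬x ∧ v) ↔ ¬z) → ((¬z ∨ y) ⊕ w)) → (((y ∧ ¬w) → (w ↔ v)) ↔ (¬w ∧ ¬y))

(A): at (0,0,0,0,0) it gives 0, but f = 1 — eliminated.
(C): at (0,0,0,0,0) it gives 0, but f = 1 — eliminated.
(D): at (0,0,0,1,1) it gives 1, but f = 0 — eliminated.
(B) is the remaining candidate, and it agrees with f on all 32 inputs.

B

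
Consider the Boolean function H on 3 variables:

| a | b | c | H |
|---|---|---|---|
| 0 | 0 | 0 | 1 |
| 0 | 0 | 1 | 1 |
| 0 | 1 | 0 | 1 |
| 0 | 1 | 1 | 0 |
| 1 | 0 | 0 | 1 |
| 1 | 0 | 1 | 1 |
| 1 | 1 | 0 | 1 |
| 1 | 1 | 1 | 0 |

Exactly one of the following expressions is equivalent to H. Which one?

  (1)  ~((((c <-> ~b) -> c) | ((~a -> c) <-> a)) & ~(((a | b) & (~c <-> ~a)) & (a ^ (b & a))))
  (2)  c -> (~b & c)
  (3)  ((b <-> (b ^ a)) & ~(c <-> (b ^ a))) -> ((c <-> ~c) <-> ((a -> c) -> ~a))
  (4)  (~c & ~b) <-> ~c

2

(1): at (0,0,0) it gives 0, but H = 1 — eliminated.
(3): at (0,0,1) it gives 0, but H = 1 — eliminated.
(4): at (0,1,0) it gives 0, but H = 1 — eliminated.
(2) is the remaining candidate, and it agrees with H on all 8 inputs.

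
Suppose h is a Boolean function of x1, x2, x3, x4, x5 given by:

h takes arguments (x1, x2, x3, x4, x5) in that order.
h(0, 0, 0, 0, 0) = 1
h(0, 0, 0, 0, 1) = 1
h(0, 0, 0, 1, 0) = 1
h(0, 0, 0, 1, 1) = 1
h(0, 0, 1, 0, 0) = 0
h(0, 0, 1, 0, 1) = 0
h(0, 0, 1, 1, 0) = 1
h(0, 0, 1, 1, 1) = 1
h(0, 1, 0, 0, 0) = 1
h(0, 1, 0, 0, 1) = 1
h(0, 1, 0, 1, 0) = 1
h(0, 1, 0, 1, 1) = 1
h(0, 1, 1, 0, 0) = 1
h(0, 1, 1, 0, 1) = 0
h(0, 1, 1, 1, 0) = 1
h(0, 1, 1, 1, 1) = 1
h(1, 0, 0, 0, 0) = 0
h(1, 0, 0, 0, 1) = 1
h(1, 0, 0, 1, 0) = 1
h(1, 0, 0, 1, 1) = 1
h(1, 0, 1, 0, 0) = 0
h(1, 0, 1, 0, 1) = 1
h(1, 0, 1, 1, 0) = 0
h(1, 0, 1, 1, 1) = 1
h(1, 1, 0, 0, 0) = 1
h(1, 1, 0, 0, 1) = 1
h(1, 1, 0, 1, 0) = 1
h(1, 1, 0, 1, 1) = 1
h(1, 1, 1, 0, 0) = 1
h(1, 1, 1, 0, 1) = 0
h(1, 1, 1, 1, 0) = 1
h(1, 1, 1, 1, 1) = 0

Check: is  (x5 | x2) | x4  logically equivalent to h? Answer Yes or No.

Check the formula against h row by row:
  x1=0, x2=0, x3=0, x4=0, x5=0: formula gives 0, but h = 1 ✗
A single disagreement suffices: at (0,0,0,0,0) they differ, so the formula does not compute h.

No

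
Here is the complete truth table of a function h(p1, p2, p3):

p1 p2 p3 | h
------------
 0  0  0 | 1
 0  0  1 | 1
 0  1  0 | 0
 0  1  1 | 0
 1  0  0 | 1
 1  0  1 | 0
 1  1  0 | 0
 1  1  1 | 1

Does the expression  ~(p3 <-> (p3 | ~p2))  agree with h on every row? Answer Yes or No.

No

Test each input against both h and the formula:
  p1=0, p2=0, p3=0: formula gives 1, h = 1 ✓
  p1=0, p2=0, p3=1: formula gives 0, but h = 1 ✗
A single disagreement suffices: at (0,0,1) they differ, so the formula does not compute h.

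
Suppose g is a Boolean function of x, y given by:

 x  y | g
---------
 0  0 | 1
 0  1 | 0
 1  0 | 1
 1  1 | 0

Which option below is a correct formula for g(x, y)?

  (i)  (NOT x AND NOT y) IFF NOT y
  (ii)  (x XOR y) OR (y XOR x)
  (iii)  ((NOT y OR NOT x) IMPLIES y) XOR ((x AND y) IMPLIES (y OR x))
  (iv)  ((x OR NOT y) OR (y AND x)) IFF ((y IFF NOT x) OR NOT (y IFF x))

(i) disagrees with g on (0,1) (formula → 1, table → 0); rule it out.
(ii) disagrees with g on (0,0) (formula → 0, table → 1); rule it out.
(iv) disagrees with g on (0,0) (formula → 0, table → 1); rule it out.
(iii) is the remaining candidate, and it agrees with g on all 4 inputs.

iii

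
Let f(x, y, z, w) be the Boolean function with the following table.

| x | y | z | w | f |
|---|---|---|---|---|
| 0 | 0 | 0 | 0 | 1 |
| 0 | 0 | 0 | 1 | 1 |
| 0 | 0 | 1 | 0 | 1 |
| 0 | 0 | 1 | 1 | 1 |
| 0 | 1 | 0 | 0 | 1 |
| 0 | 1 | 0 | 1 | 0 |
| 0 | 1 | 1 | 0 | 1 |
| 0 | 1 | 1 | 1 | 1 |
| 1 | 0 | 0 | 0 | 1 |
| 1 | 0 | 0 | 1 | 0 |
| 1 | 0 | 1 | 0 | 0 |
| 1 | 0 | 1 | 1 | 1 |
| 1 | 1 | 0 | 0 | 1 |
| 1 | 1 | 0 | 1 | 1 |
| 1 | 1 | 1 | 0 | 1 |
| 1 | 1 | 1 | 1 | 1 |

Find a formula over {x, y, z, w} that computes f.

There are just 3 zero rows: (0,1,0,1), (1,0,0,1), (1,0,1,0). Their minterms are ¬x·y·¬z·w, x·¬y·¬z·w, x·¬y·z·¬w; the OR of those covers precisely the 0-outputs, and negating it yields f.

f(x, y, z, w) = ~(((((~x & y) & ~z) & w) | (((x & ~y) & ~z) & w)) | (((x & ~y) & z) & ~w))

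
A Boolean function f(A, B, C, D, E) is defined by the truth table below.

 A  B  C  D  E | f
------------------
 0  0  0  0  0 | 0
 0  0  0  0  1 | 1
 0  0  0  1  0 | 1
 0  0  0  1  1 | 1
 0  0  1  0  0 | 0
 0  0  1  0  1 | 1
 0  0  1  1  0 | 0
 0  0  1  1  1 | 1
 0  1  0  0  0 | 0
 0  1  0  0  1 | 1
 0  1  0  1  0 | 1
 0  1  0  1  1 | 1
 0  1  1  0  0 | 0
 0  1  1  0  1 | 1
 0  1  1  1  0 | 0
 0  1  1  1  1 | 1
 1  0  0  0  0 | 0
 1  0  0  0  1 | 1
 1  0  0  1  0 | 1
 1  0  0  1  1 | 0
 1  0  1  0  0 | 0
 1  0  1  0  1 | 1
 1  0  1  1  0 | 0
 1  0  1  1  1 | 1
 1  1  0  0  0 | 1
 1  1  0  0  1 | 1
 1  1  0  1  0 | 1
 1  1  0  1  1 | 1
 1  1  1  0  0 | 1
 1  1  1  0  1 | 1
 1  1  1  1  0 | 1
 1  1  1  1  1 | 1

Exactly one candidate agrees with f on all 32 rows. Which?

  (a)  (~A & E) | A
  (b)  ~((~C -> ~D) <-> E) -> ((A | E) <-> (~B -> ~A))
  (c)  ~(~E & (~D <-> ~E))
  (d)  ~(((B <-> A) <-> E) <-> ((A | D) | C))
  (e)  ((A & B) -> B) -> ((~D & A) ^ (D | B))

(a): at (0,0,0,1,0) it gives 0, but f = 1 — eliminated.
(c): at (0,0,1,1,0) it gives 1, but f = 0 — eliminated.
(d): at (0,0,0,1,1) it gives 0, but f = 1 — eliminated.
(e): at (0,0,0,0,1) it gives 0, but f = 1 — eliminated.
That leaves (b). Evaluating it on every row reproduces the table of f exactly.

b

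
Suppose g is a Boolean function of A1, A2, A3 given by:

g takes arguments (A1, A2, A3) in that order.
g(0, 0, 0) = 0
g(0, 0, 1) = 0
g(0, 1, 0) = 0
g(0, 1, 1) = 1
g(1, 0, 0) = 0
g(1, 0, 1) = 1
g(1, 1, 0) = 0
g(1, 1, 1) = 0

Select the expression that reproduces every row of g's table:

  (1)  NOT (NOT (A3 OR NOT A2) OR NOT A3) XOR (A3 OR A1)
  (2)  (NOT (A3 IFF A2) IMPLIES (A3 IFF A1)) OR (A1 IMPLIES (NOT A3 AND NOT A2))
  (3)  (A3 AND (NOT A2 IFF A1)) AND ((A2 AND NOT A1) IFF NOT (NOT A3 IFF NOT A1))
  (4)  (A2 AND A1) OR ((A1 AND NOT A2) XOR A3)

3

(1) disagrees with g on (0,1,1) (formula → 0, table → 1); rule it out.
(2) disagrees with g on (0,0,0) (formula → 1, table → 0); rule it out.
(4) disagrees with g on (0,0,1) (formula → 1, table → 0); rule it out.
(3) is the remaining candidate, and it agrees with g on all 8 inputs.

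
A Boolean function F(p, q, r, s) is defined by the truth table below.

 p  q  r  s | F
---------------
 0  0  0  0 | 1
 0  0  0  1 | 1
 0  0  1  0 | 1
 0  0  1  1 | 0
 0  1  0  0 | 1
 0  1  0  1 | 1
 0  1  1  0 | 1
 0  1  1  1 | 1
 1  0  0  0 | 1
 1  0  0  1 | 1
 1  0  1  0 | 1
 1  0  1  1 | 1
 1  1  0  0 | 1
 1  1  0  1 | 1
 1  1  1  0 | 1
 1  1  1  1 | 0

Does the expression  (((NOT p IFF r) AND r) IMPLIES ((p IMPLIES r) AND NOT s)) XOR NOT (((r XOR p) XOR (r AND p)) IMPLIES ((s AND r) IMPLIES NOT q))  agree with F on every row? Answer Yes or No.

Yes

Check the formula against F row by row:
  p=0, q=0, r=0, s=0: formula gives 1, F = 1 ✓
  p=0, q=0, r=0, s=1: formula gives 1, F = 1 ✓
  p=0, q=0, r=1, s=0: formula gives 1, F = 1 ✓
  p=0, q=0, r=1, s=1: formula gives 0, F = 0 ✓
  …and likewise for the remaining 12 rows.
Every row agrees, so the formula is equivalent.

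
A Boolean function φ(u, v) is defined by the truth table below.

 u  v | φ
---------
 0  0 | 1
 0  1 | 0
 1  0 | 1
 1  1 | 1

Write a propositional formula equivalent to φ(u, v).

φ(u, v) = v -> u

This is v → u (false only at 0,1).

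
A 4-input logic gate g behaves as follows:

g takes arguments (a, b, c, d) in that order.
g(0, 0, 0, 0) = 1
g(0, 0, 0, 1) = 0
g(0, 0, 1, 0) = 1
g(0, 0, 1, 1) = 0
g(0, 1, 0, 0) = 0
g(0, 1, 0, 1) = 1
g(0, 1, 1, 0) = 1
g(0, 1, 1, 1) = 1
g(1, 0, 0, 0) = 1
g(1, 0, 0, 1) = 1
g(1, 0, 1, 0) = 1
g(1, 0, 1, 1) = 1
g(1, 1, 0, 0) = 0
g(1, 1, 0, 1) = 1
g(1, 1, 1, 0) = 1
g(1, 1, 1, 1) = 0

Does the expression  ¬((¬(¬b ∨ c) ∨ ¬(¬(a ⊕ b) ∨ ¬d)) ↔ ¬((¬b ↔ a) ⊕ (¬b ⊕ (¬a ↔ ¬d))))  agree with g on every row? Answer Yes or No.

Evaluate ¬((¬(¬b ∨ c) ∨ ¬(¬(a ⊕ b) ∨ ¬d)) ↔ ¬((¬b ↔ a) ⊕ (¬b ⊕ (¬a ↔ ¬d)))) on each row and compare to g:
  a=0, b=0, c=0, d=0: formula gives 1, g = 1 ✓
  a=0, b=0, c=0, d=1: formula gives 0, g = 0 ✓
  a=0, b=0, c=1, d=0: formula gives 1, g = 1 ✓
  a=0, b=0, c=1, d=1: formula gives 0, g = 0 ✓
  …and likewise for the remaining 12 rows.
All 16 rows match — the expression computes g exactly.

Yes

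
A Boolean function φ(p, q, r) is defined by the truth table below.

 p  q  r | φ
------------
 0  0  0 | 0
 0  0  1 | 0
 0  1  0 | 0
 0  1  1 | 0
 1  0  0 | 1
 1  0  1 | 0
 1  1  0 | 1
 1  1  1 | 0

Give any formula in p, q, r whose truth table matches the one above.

φ(p, q, r) = ((p and not q) and not r) or ((p and q) and not r)

The 1-rows are (1,0,0), (1,1,0). Each contributes one minterm — p·¬q·¬r; p·q·¬r — and their disjunction is a sum-of-products form of φ.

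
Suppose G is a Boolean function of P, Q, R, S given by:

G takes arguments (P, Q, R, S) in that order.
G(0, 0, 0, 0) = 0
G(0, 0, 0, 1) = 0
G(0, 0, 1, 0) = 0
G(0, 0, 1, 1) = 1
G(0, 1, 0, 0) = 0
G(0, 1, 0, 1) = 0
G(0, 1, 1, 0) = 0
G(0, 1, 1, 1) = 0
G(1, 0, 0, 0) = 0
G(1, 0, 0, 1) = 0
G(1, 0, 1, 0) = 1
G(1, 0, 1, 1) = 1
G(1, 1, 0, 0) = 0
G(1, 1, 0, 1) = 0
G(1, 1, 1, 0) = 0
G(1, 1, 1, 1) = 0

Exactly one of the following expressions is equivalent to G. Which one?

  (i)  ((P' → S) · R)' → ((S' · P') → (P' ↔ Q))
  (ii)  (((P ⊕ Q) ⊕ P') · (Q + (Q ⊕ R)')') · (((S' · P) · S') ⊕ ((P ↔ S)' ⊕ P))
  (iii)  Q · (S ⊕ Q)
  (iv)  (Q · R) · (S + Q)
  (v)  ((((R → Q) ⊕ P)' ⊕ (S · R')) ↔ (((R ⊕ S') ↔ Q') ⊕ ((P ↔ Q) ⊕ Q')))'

(i): at (0,0,0,1) it gives 1, but G = 0 — eliminated.
(iii): at (0,0,1,1) it gives 0, but G = 1 — eliminated.
(iv): at (0,0,1,1) it gives 0, but G = 1 — eliminated.
(v): at (0,0,0,0) it gives 1, but G = 0 — eliminated.
Only (ii) survives; checking it on all 16 rows confirms it matches G.

ii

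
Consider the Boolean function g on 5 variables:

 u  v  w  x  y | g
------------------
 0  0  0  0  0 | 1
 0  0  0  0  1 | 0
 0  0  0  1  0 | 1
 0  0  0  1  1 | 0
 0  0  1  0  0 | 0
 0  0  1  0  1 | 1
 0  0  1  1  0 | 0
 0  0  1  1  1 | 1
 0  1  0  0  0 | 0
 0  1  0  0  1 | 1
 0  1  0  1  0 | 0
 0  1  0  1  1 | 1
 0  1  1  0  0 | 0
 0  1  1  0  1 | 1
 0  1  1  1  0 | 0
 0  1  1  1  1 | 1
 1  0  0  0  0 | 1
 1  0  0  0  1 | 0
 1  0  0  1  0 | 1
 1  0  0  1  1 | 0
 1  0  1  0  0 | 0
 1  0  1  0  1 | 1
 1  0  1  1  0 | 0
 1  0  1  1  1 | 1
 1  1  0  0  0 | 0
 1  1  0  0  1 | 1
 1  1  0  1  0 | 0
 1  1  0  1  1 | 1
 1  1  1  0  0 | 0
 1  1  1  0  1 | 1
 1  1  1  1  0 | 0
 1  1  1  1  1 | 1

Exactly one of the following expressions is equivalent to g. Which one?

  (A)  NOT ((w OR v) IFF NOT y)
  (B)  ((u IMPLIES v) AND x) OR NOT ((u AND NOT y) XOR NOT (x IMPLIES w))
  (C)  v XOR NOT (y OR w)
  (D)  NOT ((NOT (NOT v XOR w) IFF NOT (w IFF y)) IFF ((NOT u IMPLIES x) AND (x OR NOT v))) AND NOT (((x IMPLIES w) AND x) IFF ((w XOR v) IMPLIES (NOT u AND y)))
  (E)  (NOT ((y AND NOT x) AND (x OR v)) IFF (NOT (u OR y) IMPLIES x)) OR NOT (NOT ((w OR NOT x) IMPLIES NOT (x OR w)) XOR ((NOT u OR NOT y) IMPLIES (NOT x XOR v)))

(B) fails at (0,0,0,0,1): the formula yields 1, g is 0.
(C) fails at (0,0,1,0,1): the formula yields 0, g is 1.
(D) fails at (0,0,0,1,0): the formula yields 0, g is 1.
(E) fails at (0,0,0,0,0): the formula yields 0, g is 1.
(A) is the remaining candidate, and it agrees with g on all 32 inputs.

A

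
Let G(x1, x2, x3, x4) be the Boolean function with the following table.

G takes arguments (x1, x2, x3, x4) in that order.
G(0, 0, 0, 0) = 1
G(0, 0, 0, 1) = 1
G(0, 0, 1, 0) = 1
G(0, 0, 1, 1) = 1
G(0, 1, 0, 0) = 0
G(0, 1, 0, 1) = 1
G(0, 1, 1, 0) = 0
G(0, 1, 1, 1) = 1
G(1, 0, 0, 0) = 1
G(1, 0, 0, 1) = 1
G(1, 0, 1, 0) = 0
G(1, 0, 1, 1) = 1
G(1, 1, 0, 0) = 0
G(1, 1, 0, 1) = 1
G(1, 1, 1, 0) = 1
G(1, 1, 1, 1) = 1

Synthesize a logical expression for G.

G is 0 on only 4 rows — (0,1,0,0), (0,1,1,0), (1,0,1,0), (1,1,0,0). Writing each as a minterm (¬x1·x2·¬x3·¬x4, ¬x1·x2·x3·¬x4, x1·¬x2·x3·¬x4, x1·x2·¬x3·¬x4) and OR-ing them characterizes exactly where G=0, so G is the negation of that disjunction.

G(x1, x2, x3, x4) = ((((((x1' · x2) · x3') · x4') + (((x1' · x2) · x3) · x4')) + (((x1 · x2') · x3) · x4')) + (((x1 · x2) · x3') · x4'))'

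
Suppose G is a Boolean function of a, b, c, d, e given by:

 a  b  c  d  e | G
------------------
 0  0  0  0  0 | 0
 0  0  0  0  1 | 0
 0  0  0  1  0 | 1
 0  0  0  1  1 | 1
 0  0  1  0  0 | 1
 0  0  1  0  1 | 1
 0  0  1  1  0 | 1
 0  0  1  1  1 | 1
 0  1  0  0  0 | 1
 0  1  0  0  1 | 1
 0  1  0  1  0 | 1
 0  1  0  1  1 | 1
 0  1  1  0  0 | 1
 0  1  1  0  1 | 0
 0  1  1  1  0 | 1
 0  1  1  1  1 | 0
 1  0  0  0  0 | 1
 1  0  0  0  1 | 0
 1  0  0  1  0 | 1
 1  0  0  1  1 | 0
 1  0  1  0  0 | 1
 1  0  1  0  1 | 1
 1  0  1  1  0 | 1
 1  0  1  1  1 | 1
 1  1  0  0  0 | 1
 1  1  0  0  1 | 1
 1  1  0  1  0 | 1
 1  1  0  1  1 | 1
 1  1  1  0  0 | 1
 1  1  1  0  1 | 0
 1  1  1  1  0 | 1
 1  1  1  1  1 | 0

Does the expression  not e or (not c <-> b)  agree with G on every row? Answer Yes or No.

No

Evaluate not e or (not c <-> b) on each row and compare to G:
  a=0, b=0, c=0, d=0, e=0: formula gives 1, but G = 0 ✗
Since they disagree at (0,0,0,0,0), the expression is not a correct formula for G.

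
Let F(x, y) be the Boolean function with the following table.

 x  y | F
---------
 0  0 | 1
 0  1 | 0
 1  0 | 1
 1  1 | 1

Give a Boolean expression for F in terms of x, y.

Only row (0,1) gives 0. So F is 1 everywhere except there — the complement of the minterm ¬x·y.

F(x, y) = not (not x and y)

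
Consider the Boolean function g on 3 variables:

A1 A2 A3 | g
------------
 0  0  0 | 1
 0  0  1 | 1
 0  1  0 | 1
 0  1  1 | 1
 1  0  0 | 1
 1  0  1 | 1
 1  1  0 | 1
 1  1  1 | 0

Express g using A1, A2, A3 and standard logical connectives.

g(A1, A2, A3) = ((A1 · A2) · A3)'

The output is 0 only when every input is 1 — NAND of all inputs.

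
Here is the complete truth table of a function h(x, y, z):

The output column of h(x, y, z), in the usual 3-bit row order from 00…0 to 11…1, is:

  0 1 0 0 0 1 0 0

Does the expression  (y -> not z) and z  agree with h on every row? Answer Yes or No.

Evaluate (y -> not z) and z on each row and compare to h:
  x=0, y=0, z=0: formula gives 0, h = 0 ✓
  x=0, y=0, z=1: formula gives 1, h = 1 ✓
  x=0, y=1, z=0: formula gives 0, h = 0 ✓
  x=0, y=1, z=1: formula gives 0, h = 0 ✓
  x=1, y=0, z=0: formula gives 0, h = 0 ✓
  … (the remaining 3 rows also agree.)
All 8 rows match — the expression computes h exactly.

Yes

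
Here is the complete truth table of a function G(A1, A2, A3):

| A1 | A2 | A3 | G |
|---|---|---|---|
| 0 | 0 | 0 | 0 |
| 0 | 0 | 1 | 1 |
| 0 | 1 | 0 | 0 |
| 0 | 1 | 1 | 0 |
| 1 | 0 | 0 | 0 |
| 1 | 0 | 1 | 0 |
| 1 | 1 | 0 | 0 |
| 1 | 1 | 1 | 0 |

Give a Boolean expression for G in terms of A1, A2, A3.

G(A1, A2, A3) = (not A1 and not A2) and A3

Only row (0,0,1) gives 1. That row's minterm ¬A1·¬A2·A3 is G directly.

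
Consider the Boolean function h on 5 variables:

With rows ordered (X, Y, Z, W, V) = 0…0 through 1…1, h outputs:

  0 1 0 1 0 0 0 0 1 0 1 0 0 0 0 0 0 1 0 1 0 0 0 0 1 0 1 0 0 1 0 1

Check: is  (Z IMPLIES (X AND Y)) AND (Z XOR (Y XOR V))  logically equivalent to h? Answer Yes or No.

Yes

Evaluate (Z IMPLIES (X AND Y)) AND (Z XOR (Y XOR V)) on each row and compare to h:
  X=0, Y=0, Z=0, W=0, V=0: formula gives 0, h = 0 ✓
  X=0, Y=0, Z=0, W=0, V=1: formula gives 1, h = 1 ✓
  X=0, Y=0, Z=0, W=1, V=0: formula gives 0, h = 0 ✓
  X=0, Y=0, Z=0, W=1, V=1: formula gives 1, h = 1 ✓
  … (the remaining 28 rows also agree.)
Every row agrees, so the formula is equivalent.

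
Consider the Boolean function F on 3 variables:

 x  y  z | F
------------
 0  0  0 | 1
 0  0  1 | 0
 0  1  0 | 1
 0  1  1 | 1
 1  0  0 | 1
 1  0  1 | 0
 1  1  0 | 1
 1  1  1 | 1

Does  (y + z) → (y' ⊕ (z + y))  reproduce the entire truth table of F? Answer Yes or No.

Yes

Evaluate (y + z) → (y' ⊕ (z + y)) on each row and compare to F:
  x=0, y=0, z=0: formula gives 1, F = 1 ✓
  x=0, y=0, z=1: formula gives 0, F = 0 ✓
  x=0, y=1, z=0: formula gives 1, F = 1 ✓
  x=0, y=1, z=1: formula gives 1, F = 1 ✓
  x=1, y=0, z=0: formula gives 1, F = 1 ✓
  … (the remaining 3 rows also agree.)
Every row agrees, so the formula is equivalent.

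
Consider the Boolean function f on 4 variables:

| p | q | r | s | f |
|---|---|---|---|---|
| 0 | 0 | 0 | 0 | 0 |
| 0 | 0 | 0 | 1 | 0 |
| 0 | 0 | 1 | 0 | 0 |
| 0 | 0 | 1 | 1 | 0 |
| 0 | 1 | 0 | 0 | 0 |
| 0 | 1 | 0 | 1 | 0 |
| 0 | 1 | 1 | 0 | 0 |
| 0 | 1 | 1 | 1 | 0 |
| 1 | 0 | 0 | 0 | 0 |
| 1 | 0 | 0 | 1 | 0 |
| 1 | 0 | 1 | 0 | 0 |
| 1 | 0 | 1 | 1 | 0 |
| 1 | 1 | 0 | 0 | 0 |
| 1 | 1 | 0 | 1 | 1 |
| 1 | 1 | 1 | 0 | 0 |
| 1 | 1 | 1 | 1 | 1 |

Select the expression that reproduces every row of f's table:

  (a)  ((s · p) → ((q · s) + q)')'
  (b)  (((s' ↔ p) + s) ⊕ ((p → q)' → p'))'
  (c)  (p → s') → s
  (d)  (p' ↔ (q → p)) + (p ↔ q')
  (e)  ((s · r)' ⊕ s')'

a

(b): at (0,0,0,1) it gives 1, but f = 0 — eliminated.
(c): at (0,0,0,1) it gives 1, but f = 0 — eliminated.
(d): at (0,0,0,0) it gives 1, but f = 0 — eliminated.
(e): at (0,0,0,0) it gives 1, but f = 0 — eliminated.
Only (a) survives; checking it on all 16 rows confirms it matches f.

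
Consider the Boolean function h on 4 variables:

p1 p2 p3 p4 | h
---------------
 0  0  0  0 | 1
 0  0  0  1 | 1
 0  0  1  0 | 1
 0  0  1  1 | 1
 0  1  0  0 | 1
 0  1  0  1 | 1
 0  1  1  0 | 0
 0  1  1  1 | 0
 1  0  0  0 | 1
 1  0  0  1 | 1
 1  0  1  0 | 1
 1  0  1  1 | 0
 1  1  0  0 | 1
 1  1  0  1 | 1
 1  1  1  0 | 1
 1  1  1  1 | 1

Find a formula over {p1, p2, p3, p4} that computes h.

h is 0 on only 3 rows — (0,1,1,0), (0,1,1,1), (1,0,1,1). Writing each as a minterm (¬p1·p2·p3·¬p4, ¬p1·p2·p3·p4, p1·¬p2·p3·p4) and OR-ing them characterizes exactly where h=0, so h is the negation of that disjunction.

h(p1, p2, p3, p4) = NOT (((((NOT p1 AND p2) AND p3) AND NOT p4) OR (((NOT p1 AND p2) AND p3) AND p4)) OR (((p1 AND NOT p2) AND p3) AND p4))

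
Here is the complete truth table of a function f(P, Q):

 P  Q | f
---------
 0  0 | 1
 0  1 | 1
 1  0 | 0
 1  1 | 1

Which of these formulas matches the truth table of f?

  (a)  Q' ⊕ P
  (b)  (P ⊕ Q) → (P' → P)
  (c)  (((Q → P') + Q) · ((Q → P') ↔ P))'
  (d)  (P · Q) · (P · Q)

c

(a): at (0,1) it gives 0, but f = 1 — eliminated.
(b): at (0,1) it gives 0, but f = 1 — eliminated.
(d): at (0,0) it gives 0, but f = 1 — eliminated.
That leaves (c). Evaluating it on every row reproduces the table of f exactly.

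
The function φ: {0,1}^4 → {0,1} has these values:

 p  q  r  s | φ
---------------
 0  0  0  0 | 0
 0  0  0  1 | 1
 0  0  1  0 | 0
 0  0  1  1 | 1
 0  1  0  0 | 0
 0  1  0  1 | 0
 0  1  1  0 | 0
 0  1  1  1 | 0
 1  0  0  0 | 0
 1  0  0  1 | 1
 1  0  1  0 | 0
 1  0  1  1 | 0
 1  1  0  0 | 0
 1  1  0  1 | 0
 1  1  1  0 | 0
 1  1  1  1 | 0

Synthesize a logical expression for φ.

φ=1 on 3 inputs: (0,0,0,1), (0,0,1,1), (1,0,0,1). Reading each as a conjunction of literals (¬p·¬q·¬r·s, ¬p·¬q·r·s, p·¬q·¬r·s) and taking the OR gives the canonical DNF.

φ(p, q, r, s) = ((((not p and not q) and not r) and s) or (((not p and not q) and r) and s)) or (((p and not q) and not r) and s)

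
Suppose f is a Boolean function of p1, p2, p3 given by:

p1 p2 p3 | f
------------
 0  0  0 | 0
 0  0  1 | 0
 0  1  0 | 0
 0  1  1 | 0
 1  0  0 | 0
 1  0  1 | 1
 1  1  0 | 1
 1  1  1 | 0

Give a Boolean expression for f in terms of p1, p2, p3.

f(p1, p2, p3) = ((p1 AND NOT p2) AND p3) OR ((p1 AND p2) AND NOT p3)

The 1-rows are (1,0,1), (1,1,0). Each contributes one minterm — p1·¬p2·p3; p1·p2·¬p3 — and their disjunction is a sum-of-products form of f.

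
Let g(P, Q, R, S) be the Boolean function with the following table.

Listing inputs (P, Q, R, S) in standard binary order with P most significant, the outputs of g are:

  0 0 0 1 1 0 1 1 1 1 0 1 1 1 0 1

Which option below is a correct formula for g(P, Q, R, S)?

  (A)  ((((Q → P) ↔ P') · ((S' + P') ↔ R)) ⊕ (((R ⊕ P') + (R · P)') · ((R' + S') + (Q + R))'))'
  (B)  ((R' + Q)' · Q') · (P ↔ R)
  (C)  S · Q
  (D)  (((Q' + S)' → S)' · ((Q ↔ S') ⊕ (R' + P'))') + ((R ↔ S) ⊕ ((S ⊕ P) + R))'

D

(A) fails at (0,0,0,0): the formula yields 1, g is 0.
(B) fails at (0,0,1,1): the formula yields 0, g is 1.
(C) fails at (0,0,1,1): the formula yields 0, g is 1.
That leaves (D). Evaluating it on every row reproduces the table of g exactly.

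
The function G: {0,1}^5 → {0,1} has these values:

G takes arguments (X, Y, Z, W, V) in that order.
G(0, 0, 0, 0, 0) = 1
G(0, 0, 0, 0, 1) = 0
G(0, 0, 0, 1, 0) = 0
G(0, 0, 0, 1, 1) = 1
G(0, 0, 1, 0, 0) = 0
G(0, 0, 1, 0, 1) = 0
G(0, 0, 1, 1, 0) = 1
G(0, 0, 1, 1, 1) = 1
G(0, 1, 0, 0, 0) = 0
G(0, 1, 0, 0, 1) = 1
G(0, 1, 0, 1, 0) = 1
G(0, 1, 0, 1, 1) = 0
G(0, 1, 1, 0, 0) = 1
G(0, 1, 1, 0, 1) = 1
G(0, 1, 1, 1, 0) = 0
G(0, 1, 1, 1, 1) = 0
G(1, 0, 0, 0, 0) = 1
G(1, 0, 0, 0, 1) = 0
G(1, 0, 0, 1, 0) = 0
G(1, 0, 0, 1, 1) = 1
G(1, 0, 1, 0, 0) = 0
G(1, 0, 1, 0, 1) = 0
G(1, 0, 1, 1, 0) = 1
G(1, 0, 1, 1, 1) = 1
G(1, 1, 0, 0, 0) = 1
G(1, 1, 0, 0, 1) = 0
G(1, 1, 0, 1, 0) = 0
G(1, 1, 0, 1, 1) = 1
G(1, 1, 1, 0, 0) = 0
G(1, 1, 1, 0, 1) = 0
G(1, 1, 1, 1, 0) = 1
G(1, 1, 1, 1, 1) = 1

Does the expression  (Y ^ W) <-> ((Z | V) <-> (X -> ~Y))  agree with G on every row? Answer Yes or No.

Evaluate (Y ^ W) <-> ((Z | V) <-> (X -> ~Y)) on each row and compare to G:
  X=0, Y=0, Z=0, W=0, V=0: formula gives 1, G = 1 ✓
  X=0, Y=0, Z=0, W=0, V=1: formula gives 0, G = 0 ✓
  X=0, Y=0, Z=0, W=1, V=0: formula gives 0, G = 0 ✓
  X=0, Y=0, Z=0, W=1, V=1: formula gives 1, G = 1 ✓
  …and likewise for the remaining 28 rows.
No disagreement on any input; they are logically equivalent.

Yes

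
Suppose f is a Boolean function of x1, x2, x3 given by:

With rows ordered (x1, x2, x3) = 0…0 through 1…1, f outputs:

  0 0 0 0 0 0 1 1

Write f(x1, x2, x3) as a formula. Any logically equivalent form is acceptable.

f=1 on 2 inputs: (1,1,0), (1,1,1). Reading each as a conjunction of literals (x1·x2·¬x3, x1·x2·x3) and taking the OR gives the canonical DNF.

f(x1, x2, x3) = ((x1 & x2) & ~x3) | ((x1 & x2) & x3)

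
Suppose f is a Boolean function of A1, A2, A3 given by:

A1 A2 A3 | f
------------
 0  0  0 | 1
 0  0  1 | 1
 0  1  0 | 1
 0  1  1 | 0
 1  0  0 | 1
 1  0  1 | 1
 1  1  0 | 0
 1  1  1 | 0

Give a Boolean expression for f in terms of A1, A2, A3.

f(A1, A2, A3) = ~((((~A1 & A2) & A3) | ((A1 & A2) & ~A3)) | ((A1 & A2) & A3))

f is 0 on only 3 rows — (0,1,1), (1,1,0), (1,1,1). Writing each as a minterm (¬A1·A2·A3, A1·A2·¬A3, A1·A2·A3) and OR-ing them characterizes exactly where f=0, so f is the negation of that disjunction.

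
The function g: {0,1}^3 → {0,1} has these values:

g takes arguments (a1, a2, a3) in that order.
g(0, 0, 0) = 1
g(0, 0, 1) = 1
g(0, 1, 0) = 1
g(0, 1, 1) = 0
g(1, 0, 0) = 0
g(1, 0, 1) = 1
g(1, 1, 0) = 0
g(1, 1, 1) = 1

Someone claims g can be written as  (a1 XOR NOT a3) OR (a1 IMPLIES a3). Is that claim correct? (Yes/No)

Evaluate (a1 XOR NOT a3) OR (a1 IMPLIES a3) on each row and compare to g:
  a1=0, a2=0, a3=0: formula gives 1, g = 1 ✓
  a1=0, a2=0, a3=1: formula gives 1, g = 1 ✓
  a1=0, a2=1, a3=0: formula gives 1, g = 1 ✓
  a1=0, a2=1, a3=1: formula gives 1, but g = 0 ✗
A single disagreement suffices: at (0,1,1) they differ, so the formula does not compute g.

No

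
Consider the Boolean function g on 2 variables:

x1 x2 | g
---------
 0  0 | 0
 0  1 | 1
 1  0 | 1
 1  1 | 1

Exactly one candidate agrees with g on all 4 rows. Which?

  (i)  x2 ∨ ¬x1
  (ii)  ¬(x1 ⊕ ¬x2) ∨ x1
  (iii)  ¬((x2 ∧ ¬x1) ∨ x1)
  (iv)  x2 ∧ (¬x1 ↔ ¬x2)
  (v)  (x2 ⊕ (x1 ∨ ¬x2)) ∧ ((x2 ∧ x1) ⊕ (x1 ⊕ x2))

(i): at (0,0) it gives 1, but g = 0 — eliminated.
(iii): at (0,0) it gives 1, but g = 0 — eliminated.
(iv): at (0,1) it gives 0, but g = 1 — eliminated.
(v): at (1,1) it gives 0, but g = 1 — eliminated.
(ii) is the remaining candidate, and it agrees with g on all 4 inputs.

ii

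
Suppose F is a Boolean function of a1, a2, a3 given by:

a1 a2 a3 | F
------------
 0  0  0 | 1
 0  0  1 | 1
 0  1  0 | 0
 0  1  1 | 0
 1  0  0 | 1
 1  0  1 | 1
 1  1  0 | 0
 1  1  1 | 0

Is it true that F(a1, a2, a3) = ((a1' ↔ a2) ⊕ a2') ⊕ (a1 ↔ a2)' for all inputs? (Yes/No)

Test each input against both F and the formula:
  a1=0, a2=0, a3=0: formula gives 1, F = 1 ✓
  a1=0, a2=0, a3=1: formula gives 1, F = 1 ✓
  a1=0, a2=1, a3=0: formula gives 0, F = 0 ✓
  a1=0, a2=1, a3=1: formula gives 0, F = 0 ✓
  a1=1, a2=0, a3=0: formula gives 1, F = 1 ✓
  …and likewise for the remaining 3 rows.
All 8 rows match — the expression computes F exactly.

Yes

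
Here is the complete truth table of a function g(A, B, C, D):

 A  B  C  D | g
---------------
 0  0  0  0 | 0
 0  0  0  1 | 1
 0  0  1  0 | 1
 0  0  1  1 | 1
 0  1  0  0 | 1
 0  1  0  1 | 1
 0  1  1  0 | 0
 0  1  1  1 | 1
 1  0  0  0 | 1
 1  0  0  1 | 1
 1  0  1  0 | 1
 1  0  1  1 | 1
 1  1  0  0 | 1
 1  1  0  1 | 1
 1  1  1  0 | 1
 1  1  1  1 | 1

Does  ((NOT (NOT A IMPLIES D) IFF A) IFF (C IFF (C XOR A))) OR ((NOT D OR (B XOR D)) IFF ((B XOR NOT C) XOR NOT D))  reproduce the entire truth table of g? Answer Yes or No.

Test each input against both g and the formula:
  A=0, B=0, C=0, D=0: formula gives 0, g = 0 ✓
  A=0, B=0, C=0, D=1: formula gives 1, g = 1 ✓
  A=0, B=0, C=1, D=0: formula gives 1, g = 1 ✓
  A=0, B=0, C=1, D=1: formula gives 1, g = 1 ✓
  …and likewise for the remaining 12 rows.
No disagreement on any input; they are logically equivalent.

Yes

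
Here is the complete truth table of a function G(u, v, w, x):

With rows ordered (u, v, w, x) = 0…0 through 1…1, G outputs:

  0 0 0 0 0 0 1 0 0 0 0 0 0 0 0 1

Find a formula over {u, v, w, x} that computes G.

G(u, v, w, x) = (((u' · v) · w) · x') + (((u · v) · w) · x)

The 1-rows are (0,1,1,0), (1,1,1,1). Each contributes one minterm — ¬u·v·w·¬x; u·v·w·x — and their disjunction is a sum-of-products form of G.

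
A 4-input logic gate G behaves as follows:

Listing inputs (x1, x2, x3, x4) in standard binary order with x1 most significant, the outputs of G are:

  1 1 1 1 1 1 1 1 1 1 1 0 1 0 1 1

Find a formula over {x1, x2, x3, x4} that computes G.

The 0-rows are (1,0,1,1), (1,1,0,1). Take each as a conjunction (x1·¬x2·x3·x4, x1·x2·¬x3·x4), form their disjunction, and complement — that gives a formula that is 1 everywhere G is.

G(x1, x2, x3, x4) = NOT ((((x1 AND NOT x2) AND x3) AND x4) OR (((x1 AND x2) AND NOT x3) AND x4))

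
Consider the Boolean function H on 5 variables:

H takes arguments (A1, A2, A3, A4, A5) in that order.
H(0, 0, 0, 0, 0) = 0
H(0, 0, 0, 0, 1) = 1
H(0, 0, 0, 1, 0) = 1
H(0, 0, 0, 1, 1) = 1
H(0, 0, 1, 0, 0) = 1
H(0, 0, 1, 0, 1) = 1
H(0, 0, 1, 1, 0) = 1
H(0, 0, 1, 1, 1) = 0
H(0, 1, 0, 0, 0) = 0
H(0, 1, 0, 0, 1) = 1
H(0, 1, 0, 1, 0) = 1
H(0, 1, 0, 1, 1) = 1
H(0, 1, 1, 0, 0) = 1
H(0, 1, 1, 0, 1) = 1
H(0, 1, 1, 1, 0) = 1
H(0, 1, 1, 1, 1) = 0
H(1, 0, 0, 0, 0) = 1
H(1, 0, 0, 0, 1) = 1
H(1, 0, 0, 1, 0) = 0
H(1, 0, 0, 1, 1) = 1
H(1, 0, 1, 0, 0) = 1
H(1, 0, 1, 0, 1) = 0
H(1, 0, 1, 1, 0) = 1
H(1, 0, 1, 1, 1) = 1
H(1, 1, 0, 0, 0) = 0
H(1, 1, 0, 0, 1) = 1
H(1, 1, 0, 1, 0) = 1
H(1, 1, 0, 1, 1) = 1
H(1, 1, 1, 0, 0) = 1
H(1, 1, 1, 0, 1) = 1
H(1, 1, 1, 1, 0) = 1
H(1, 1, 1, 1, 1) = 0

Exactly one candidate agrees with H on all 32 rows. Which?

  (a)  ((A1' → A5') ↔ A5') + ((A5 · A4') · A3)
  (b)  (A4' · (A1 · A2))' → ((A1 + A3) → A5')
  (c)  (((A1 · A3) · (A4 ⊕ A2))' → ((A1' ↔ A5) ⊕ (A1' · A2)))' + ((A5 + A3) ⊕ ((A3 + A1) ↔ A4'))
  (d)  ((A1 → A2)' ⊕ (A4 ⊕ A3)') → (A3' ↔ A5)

(a) fails at (0,0,0,0,0): the formula yields 1, H is 0.
(b) fails at (0,0,0,0,0): the formula yields 1, H is 0.
(c) fails at (0,0,0,0,0): the formula yields 1, H is 0.
Only (d) survives; checking it on all 32 rows confirms it matches H.

d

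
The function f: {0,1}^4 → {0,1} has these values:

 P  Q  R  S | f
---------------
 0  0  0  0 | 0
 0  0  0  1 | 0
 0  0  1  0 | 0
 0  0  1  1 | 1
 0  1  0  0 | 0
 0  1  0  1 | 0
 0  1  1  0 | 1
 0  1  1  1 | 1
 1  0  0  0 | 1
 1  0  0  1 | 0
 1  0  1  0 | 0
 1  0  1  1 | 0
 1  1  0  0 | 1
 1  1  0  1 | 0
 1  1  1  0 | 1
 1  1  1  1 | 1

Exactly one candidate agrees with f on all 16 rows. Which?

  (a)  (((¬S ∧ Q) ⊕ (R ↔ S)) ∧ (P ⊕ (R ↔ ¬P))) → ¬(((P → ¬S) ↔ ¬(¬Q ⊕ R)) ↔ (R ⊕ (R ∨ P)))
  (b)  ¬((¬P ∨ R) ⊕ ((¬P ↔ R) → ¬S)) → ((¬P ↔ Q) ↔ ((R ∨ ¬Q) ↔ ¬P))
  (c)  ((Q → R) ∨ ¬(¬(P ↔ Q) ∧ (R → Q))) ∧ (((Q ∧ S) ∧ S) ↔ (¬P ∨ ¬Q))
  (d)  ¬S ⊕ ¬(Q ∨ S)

(a): at (0,0,0,0) it gives 1, but f = 0 — eliminated.
(c): at (0,0,1,1) it gives 0, but f = 1 — eliminated.
(d): at (0,0,1,1) it gives 0, but f = 1 — eliminated.
That leaves (b). Evaluating it on every row reproduces the table of f exactly.

b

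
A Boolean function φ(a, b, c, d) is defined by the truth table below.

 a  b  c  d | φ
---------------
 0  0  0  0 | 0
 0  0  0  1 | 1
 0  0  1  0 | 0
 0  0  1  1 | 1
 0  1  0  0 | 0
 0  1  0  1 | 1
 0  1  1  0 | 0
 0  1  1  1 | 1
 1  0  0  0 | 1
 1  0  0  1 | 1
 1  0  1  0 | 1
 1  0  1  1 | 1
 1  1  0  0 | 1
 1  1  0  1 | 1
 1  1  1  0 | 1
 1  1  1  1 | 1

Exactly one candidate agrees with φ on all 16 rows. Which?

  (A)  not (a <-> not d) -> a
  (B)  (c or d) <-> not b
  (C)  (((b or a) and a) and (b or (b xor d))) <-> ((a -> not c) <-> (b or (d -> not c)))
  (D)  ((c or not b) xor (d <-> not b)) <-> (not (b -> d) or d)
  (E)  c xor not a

(B) fails at (0,0,1,0): the formula yields 1, φ is 0.
(C) fails at (0,0,0,1): the formula yields 0, φ is 1.
(D) fails at (0,0,0,1): the formula yields 0, φ is 1.
(E) fails at (0,0,0,0): the formula yields 1, φ is 0.
Only (A) survives; checking it on all 16 rows confirms it matches φ.

A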